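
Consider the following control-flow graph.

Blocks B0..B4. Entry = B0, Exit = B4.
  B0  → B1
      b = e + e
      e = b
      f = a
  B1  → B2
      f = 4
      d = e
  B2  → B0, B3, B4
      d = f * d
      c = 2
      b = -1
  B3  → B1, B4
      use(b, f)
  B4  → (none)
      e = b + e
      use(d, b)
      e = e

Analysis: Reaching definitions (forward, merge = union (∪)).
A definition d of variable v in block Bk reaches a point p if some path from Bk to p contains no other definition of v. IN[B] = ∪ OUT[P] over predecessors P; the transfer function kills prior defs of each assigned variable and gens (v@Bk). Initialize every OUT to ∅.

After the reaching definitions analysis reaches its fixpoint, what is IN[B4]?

Answer: {b@B2, c@B2, d@B2, e@B0, f@B1}

Derivation:
Fixpoint table:
  B0: | IN={b@B2, c@B2, d@B2, e@B0, f@B1} | OUT={b@B0, c@B2, d@B2, e@B0, f@B0}
  B1: | IN={b@B0, b@B2, c@B2, d@B2, e@B0, f@B0, f@B1} | OUT={b@B0, b@B2, c@B2, d@B1, e@B0, f@B1}
  B2: | IN={b@B0, b@B2, c@B2, d@B1, e@B0, f@B1} | OUT={b@B2, c@B2, d@B2, e@B0, f@B1}
  B3: | IN={b@B2, c@B2, d@B2, e@B0, f@B1} | OUT={b@B2, c@B2, d@B2, e@B0, f@B1}
  B4: | IN={b@B2, c@B2, d@B2, e@B0, f@B1} | OUT={b@B2, c@B2, d@B2, e@B4, f@B1}

Merge at B4: IN[B4] = OUT[B2] ⊔ OUT[B3] = {b@B2, c@B2, d@B2, e@B0, f@B1}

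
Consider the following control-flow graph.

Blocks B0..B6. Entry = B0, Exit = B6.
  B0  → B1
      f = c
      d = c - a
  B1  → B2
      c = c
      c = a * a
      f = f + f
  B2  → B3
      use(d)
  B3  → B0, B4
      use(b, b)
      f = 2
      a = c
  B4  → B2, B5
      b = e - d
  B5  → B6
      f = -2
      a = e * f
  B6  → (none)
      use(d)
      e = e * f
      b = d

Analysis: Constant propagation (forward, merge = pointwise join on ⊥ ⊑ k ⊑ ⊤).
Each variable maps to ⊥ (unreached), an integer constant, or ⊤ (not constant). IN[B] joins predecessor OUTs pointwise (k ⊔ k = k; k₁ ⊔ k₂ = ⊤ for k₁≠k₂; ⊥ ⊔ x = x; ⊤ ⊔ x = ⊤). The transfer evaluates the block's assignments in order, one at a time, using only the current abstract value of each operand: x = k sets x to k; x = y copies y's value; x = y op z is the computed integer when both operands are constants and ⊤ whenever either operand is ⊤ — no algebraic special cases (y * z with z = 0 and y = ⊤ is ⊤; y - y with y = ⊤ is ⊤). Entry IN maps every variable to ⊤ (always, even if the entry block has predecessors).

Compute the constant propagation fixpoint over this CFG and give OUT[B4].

Per-block solution:
  B0: | IN=(all ⊤) | OUT=(all ⊤)
  B1: | IN=(all ⊤) | OUT=(all ⊤)
  B2: | IN=(all ⊤) | OUT=(all ⊤)
  B3: | IN=(all ⊤) | OUT={f:2; rest ⊤}
  B4: | IN={f:2; rest ⊤} | OUT={f:2; rest ⊤}
  B5: | IN={f:2; rest ⊤} | OUT={f:-2; rest ⊤}
  B6: | IN={f:-2; rest ⊤} | OUT={f:-2; rest ⊤}

Merge at B4: IN[B4] = OUT[B3] = {a: ⊤, b: ⊤, c: ⊤, d: ⊤, e: ⊤, f: 2}
Applying B4's transfer function to that IN value gives OUT[B4] (row B4 above).

Answer: {a: ⊤, b: ⊤, c: ⊤, d: ⊤, e: ⊤, f: 2}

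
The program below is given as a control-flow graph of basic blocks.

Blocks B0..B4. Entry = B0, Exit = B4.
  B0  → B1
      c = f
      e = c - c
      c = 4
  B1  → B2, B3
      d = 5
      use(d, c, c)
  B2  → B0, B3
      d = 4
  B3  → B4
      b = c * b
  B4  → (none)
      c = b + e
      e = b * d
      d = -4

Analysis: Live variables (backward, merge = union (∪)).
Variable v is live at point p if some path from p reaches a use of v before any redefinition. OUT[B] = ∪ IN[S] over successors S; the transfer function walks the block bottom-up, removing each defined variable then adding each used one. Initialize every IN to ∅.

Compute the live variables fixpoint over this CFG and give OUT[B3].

Answer: {b, d, e}

Derivation:
Per-block solution:
  B0:   IN={b, f}   OUT={b, c, e, f}
  B1:   IN={b, c, e, f}   OUT={b, c, d, e, f}
  B2:   IN={b, c, e, f}   OUT={b, c, d, e, f}
  B3:   IN={b, c, d, e}   OUT={b, d, e}
  B4:   IN={b, d, e}   OUT={}

Merge at B3: OUT[B3] = IN[B4] = {b, d, e}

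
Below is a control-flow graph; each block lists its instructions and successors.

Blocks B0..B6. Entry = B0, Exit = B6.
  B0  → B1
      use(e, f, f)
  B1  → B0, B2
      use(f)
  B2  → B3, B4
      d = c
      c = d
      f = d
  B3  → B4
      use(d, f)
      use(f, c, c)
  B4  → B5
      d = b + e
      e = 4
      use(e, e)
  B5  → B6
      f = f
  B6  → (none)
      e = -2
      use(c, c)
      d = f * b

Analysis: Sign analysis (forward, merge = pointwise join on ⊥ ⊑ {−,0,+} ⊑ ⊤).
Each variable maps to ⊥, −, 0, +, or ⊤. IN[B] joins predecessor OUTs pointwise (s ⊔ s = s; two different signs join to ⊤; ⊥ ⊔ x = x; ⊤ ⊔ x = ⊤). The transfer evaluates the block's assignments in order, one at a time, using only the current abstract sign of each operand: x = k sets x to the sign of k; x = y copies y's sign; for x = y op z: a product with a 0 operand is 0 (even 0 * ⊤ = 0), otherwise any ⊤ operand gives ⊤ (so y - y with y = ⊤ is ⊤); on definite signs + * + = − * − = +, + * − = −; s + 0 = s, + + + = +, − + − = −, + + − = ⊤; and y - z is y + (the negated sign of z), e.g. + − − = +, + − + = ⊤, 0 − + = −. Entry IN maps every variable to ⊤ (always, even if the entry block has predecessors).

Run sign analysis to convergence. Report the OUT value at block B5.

Fixpoint table:
  B0:   IN=(all ⊤)   OUT=(all ⊤)
  B1:   IN=(all ⊤)   OUT=(all ⊤)
  B2:   IN=(all ⊤)   OUT=(all ⊤)
  B3:   IN=(all ⊤)   OUT=(all ⊤)
  B4:   IN=(all ⊤)   OUT={e:+; rest ⊤}
  B5:   IN={e:+; rest ⊤}   OUT={e:+; rest ⊤}
  B6:   IN={e:+; rest ⊤}   OUT={e:-; rest ⊤}

Merge at B5: IN[B5] = OUT[B4] = {a: ⊤, b: ⊤, c: ⊤, d: ⊤, e: +, f: ⊤}
Applying B5's transfer function to that IN value gives OUT[B5] (row B5 above).

Answer: {a: ⊤, b: ⊤, c: ⊤, d: ⊤, e: +, f: ⊤}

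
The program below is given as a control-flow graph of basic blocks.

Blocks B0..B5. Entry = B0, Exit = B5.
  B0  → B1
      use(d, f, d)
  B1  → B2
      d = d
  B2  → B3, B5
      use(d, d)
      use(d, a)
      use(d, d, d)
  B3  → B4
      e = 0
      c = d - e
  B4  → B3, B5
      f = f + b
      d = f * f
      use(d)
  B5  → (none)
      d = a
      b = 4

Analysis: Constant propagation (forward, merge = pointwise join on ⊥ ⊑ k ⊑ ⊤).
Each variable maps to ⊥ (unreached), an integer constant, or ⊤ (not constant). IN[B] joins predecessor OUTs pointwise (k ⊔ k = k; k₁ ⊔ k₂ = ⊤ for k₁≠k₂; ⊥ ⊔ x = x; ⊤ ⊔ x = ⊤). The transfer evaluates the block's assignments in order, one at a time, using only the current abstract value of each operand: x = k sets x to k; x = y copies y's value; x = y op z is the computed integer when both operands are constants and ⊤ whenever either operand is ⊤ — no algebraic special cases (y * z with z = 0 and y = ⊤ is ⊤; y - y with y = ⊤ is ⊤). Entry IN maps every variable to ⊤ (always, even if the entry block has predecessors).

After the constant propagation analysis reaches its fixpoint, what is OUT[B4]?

Answer: {a: ⊤, b: ⊤, c: ⊤, d: ⊤, e: 0, f: ⊤}

Working:
Converged values:
  B0:   IN=(all ⊤)   OUT=(all ⊤)
  B1:   IN=(all ⊤)   OUT=(all ⊤)
  B2:   IN=(all ⊤)   OUT=(all ⊤)
  B3:   IN=(all ⊤)   OUT={e:0; rest ⊤}
  B4:   IN={e:0; rest ⊤}   OUT={e:0; rest ⊤}
  B5:   IN=(all ⊤)   OUT={b:4; rest ⊤}

Merge at B4: IN[B4] = OUT[B3] = {a: ⊤, b: ⊤, c: ⊤, d: ⊤, e: 0, f: ⊤}
Applying B4's transfer function to that IN value gives OUT[B4] (row B4 above).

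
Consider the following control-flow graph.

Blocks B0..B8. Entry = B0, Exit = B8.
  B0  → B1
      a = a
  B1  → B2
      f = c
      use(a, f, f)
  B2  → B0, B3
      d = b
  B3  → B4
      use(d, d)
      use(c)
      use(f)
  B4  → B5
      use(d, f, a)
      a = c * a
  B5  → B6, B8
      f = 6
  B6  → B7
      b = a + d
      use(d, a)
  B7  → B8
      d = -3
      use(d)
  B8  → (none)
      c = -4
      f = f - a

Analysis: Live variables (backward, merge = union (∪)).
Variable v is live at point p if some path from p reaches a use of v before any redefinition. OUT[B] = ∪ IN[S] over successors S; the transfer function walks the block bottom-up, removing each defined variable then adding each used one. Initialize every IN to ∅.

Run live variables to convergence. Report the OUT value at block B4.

Answer: {a, d}

Working:
Converged values:
  B0:  IN={a, b, c}  OUT={a, b, c}
  B1:  IN={a, b, c}  OUT={a, b, c, f}
  B2:  IN={a, b, c, f}  OUT={a, b, c, d, f}
  B3:  IN={a, c, d, f}  OUT={a, c, d, f}
  B4:  IN={a, c, d, f}  OUT={a, d}
  B5:  IN={a, d}  OUT={a, d, f}
  B6:  IN={a, d, f}  OUT={a, f}
  B7:  IN={a, f}  OUT={a, f}
  B8:  IN={a, f}  OUT={}

Merge at B4: OUT[B4] = IN[B5] = {a, d}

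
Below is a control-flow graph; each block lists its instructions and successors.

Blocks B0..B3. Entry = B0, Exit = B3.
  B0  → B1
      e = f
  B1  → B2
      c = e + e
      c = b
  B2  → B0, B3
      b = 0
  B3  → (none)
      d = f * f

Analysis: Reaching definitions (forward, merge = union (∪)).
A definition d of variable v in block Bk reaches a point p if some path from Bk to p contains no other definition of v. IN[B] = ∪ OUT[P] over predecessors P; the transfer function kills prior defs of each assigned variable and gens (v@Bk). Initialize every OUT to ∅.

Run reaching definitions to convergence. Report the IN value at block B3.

Answer: {b@B2, c@B1, e@B0}

Working:
Converged values:
  B0: | IN={b@B2, c@B1, e@B0} | OUT={b@B2, c@B1, e@B0}
  B1: | IN={b@B2, c@B1, e@B0} | OUT={b@B2, c@B1, e@B0}
  B2: | IN={b@B2, c@B1, e@B0} | OUT={b@B2, c@B1, e@B0}
  B3: | IN={b@B2, c@B1, e@B0} | OUT={b@B2, c@B1, d@B3, e@B0}

Merge at B3: IN[B3] = OUT[B2] = {b@B2, c@B1, e@B0}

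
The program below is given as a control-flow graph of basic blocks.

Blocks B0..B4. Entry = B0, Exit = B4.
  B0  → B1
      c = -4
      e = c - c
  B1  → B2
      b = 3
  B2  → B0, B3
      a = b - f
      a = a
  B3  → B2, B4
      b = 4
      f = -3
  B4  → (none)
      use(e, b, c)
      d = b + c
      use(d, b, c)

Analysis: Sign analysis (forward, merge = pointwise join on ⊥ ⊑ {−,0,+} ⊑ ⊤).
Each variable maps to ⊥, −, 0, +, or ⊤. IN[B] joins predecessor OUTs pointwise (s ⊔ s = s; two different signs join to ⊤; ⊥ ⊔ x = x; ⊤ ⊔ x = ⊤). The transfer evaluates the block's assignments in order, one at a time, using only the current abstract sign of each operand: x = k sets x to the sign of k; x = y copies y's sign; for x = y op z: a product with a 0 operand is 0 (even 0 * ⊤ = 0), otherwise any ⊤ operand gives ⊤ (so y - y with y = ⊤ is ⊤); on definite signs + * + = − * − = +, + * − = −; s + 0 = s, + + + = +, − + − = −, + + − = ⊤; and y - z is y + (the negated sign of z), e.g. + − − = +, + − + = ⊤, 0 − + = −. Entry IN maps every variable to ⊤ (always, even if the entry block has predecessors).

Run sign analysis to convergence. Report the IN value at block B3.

Answer: {a: ⊤, b: +, c: -, d: ⊤, e: ⊤, f: ⊤}

Derivation:
Per-block solution:
  B0:   IN=(all ⊤)   OUT={c:-; rest ⊤}
  B1:   IN={c:-; rest ⊤}   OUT={b:+, c:-; rest ⊤}
  B2:   IN={b:+, c:-; rest ⊤}   OUT={b:+, c:-; rest ⊤}
  B3:   IN={b:+, c:-; rest ⊤}   OUT={b:+, c:-, f:-; rest ⊤}
  B4:   IN={b:+, c:-, f:-; rest ⊤}   OUT={b:+, c:-, f:-; rest ⊤}

Merge at B3: IN[B3] = OUT[B2] = {a: ⊤, b: +, c: -, d: ⊤, e: ⊤, f: ⊤}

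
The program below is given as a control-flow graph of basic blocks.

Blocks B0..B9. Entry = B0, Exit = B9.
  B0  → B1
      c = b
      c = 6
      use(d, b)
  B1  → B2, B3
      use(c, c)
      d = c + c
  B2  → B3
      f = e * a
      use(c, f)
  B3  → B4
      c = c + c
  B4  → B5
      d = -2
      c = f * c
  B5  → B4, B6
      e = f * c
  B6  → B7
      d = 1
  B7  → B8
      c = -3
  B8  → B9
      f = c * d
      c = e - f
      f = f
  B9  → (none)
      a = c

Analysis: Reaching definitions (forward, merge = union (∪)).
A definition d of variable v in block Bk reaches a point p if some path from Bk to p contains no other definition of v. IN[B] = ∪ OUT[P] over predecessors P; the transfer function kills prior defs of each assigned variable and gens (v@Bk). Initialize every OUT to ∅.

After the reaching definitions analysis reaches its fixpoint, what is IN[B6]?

Answer: {c@B4, d@B4, e@B5, f@B2}

Trace:
Per-block solution:
  B0: | IN={} | OUT={c@B0}
  B1: | IN={c@B0} | OUT={c@B0, d@B1}
  B2: | IN={c@B0, d@B1} | OUT={c@B0, d@B1, f@B2}
  B3: | IN={c@B0, d@B1, f@B2} | OUT={c@B3, d@B1, f@B2}
  B4: | IN={c@B3, c@B4, d@B1, d@B4, e@B5, f@B2} | OUT={c@B4, d@B4, e@B5, f@B2}
  B5: | IN={c@B4, d@B4, e@B5, f@B2} | OUT={c@B4, d@B4, e@B5, f@B2}
  B6: | IN={c@B4, d@B4, e@B5, f@B2} | OUT={c@B4, d@B6, e@B5, f@B2}
  B7: | IN={c@B4, d@B6, e@B5, f@B2} | OUT={c@B7, d@B6, e@B5, f@B2}
  B8: | IN={c@B7, d@B6, e@B5, f@B2} | OUT={c@B8, d@B6, e@B5, f@B8}
  B9: | IN={c@B8, d@B6, e@B5, f@B8} | OUT={a@B9, c@B8, d@B6, e@B5, f@B8}

Merge at B6: IN[B6] = OUT[B5] = {c@B4, d@B4, e@B5, f@B2}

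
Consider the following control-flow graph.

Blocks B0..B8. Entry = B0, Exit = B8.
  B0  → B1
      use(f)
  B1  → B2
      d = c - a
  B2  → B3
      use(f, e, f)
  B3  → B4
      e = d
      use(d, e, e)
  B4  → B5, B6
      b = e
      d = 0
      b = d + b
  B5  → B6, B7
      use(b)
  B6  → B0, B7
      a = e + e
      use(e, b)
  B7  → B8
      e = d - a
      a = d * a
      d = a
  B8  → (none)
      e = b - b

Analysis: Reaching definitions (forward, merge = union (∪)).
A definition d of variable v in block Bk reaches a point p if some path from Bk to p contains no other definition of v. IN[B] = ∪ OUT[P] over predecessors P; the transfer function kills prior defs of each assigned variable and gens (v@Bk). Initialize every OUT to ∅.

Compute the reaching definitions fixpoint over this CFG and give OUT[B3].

Fixpoint table:
  B0: | IN={a@B6, b@B4, d@B4, e@B3} | OUT={a@B6, b@B4, d@B4, e@B3}
  B1: | IN={a@B6, b@B4, d@B4, e@B3} | OUT={a@B6, b@B4, d@B1, e@B3}
  B2: | IN={a@B6, b@B4, d@B1, e@B3} | OUT={a@B6, b@B4, d@B1, e@B3}
  B3: | IN={a@B6, b@B4, d@B1, e@B3} | OUT={a@B6, b@B4, d@B1, e@B3}
  B4: | IN={a@B6, b@B4, d@B1, e@B3} | OUT={a@B6, b@B4, d@B4, e@B3}
  B5: | IN={a@B6, b@B4, d@B4, e@B3} | OUT={a@B6, b@B4, d@B4, e@B3}
  B6: | IN={a@B6, b@B4, d@B4, e@B3} | OUT={a@B6, b@B4, d@B4, e@B3}
  B7: | IN={a@B6, b@B4, d@B4, e@B3} | OUT={a@B7, b@B4, d@B7, e@B7}
  B8: | IN={a@B7, b@B4, d@B7, e@B7} | OUT={a@B7, b@B4, d@B7, e@B8}

Merge at B3: IN[B3] = OUT[B2] = {a@B6, b@B4, d@B1, e@B3}
Applying B3's transfer function to that IN value gives OUT[B3] (row B3 above).

Answer: {a@B6, b@B4, d@B1, e@B3}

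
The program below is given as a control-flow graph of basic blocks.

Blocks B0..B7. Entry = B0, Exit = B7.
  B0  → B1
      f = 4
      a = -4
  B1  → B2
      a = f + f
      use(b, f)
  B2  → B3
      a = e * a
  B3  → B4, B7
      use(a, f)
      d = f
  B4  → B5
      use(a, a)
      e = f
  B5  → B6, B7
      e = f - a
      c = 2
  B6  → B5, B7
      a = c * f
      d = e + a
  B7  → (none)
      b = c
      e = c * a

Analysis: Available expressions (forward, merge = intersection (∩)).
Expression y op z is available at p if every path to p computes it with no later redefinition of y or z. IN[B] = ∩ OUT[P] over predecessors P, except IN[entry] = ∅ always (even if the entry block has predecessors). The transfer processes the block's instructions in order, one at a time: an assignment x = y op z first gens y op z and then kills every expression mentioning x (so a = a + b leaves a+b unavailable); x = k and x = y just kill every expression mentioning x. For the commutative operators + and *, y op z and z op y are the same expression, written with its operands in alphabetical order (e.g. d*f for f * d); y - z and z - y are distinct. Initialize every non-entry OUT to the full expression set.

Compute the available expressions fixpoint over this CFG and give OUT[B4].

Converged values:
  B0:   IN={}   OUT={}
  B1:   IN={}   OUT={f+f}
  B2:   IN={f+f}   OUT={f+f}
  B3:   IN={f+f}   OUT={f+f}
  B4:   IN={f+f}   OUT={f+f}
  B5:   IN={f+f}   OUT={f+f, f-a}
  B6:   IN={f+f, f-a}   OUT={a+e, c*f, f+f}
  B7:   IN={f+f}   OUT={a*c, f+f}

Merge at B4: IN[B4] = OUT[B3] = {f+f}
Applying B4's transfer function to that IN value gives OUT[B4] (row B4 above).

Answer: {f+f}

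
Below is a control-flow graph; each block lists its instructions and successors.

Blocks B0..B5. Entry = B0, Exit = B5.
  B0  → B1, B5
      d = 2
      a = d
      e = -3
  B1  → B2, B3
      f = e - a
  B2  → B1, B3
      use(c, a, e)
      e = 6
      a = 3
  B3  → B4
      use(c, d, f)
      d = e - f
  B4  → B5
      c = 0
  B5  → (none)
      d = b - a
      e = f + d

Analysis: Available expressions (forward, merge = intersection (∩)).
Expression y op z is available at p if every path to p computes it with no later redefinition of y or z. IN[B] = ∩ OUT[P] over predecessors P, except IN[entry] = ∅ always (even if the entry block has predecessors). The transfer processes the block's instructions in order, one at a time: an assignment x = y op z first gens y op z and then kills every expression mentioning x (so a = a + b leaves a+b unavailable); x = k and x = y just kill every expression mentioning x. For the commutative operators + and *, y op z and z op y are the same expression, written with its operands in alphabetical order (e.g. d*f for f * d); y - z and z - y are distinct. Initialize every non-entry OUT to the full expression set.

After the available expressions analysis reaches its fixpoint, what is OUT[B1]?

Fixpoint table:
  B0: | IN={} | OUT={}
  B1: | IN={} | OUT={e-a}
  B2: | IN={e-a} | OUT={}
  B3: | IN={} | OUT={e-f}
  B4: | IN={e-f} | OUT={e-f}
  B5: | IN={} | OUT={b-a, d+f}

Merge at B1: IN[B1] = OUT[B0] ∩ OUT[B2] = {}
Applying B1's transfer function to that IN value gives OUT[B1] (row B1 above).

Answer: {e-a}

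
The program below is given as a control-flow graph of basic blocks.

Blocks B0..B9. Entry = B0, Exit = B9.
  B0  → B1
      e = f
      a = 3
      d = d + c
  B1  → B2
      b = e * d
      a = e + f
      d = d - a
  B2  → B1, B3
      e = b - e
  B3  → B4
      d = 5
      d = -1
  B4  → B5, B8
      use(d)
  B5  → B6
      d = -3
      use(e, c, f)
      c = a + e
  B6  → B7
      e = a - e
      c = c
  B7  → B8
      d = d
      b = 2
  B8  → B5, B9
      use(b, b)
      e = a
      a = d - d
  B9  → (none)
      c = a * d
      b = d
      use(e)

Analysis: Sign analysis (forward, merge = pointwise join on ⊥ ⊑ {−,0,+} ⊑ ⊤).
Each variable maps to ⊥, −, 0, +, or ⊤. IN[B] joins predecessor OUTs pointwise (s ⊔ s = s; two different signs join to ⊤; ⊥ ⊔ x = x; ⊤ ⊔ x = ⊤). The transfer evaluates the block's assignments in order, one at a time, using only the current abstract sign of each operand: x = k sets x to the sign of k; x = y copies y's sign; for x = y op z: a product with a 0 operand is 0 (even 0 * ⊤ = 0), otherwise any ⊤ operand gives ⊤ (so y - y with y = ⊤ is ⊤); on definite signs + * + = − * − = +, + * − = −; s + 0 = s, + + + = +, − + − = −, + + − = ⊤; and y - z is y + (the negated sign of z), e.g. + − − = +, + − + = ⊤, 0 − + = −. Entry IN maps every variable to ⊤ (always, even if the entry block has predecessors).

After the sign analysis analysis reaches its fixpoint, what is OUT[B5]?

Answer: {a: ⊤, b: ⊤, c: ⊤, d: -, e: ⊤, f: ⊤}

Working:
Converged values:
  B0: | IN=(all ⊤) | OUT={a:+; rest ⊤}
  B1: | IN=(all ⊤) | OUT=(all ⊤)
  B2: | IN=(all ⊤) | OUT=(all ⊤)
  B3: | IN=(all ⊤) | OUT={d:-; rest ⊤}
  B4: | IN={d:-; rest ⊤} | OUT={d:-; rest ⊤}
  B5: | IN={d:-; rest ⊤} | OUT={d:-; rest ⊤}
  B6: | IN={d:-; rest ⊤} | OUT={d:-; rest ⊤}
  B7: | IN={d:-; rest ⊤} | OUT={b:+, d:-; rest ⊤}
  B8: | IN={d:-; rest ⊤} | OUT={d:-; rest ⊤}
  B9: | IN={d:-; rest ⊤} | OUT={b:-, d:-; rest ⊤}

Merge at B5: IN[B5] = OUT[B4] ⊔ OUT[B8] = {a: ⊤, b: ⊤, c: ⊤, d: -, e: ⊤, f: ⊤}
Applying B5's transfer function to that IN value gives OUT[B5] (row B5 above).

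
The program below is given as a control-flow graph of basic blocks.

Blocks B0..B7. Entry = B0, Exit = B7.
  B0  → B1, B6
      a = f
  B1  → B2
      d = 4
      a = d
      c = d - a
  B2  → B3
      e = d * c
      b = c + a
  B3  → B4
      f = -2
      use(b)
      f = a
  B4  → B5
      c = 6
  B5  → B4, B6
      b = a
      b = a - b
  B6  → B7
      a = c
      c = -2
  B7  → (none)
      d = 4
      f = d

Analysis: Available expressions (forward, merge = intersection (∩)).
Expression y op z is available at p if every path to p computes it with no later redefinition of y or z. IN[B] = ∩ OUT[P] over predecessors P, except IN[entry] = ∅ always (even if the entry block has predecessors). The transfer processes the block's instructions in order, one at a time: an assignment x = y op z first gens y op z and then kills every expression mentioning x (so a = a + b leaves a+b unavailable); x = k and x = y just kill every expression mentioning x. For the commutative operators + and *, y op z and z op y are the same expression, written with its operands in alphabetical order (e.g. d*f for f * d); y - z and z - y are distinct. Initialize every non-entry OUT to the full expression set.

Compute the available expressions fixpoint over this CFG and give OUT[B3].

Answer: {a+c, c*d, d-a}

Derivation:
Fixpoint table:
  B0:  IN={}  OUT={}
  B1:  IN={}  OUT={d-a}
  B2:  IN={d-a}  OUT={a+c, c*d, d-a}
  B3:  IN={a+c, c*d, d-a}  OUT={a+c, c*d, d-a}
  B4:  IN={d-a}  OUT={d-a}
  B5:  IN={d-a}  OUT={d-a}
  B6:  IN={}  OUT={}
  B7:  IN={}  OUT={}

Merge at B3: IN[B3] = OUT[B2] = {a+c, c*d, d-a}
Applying B3's transfer function to that IN value gives OUT[B3] (row B3 above).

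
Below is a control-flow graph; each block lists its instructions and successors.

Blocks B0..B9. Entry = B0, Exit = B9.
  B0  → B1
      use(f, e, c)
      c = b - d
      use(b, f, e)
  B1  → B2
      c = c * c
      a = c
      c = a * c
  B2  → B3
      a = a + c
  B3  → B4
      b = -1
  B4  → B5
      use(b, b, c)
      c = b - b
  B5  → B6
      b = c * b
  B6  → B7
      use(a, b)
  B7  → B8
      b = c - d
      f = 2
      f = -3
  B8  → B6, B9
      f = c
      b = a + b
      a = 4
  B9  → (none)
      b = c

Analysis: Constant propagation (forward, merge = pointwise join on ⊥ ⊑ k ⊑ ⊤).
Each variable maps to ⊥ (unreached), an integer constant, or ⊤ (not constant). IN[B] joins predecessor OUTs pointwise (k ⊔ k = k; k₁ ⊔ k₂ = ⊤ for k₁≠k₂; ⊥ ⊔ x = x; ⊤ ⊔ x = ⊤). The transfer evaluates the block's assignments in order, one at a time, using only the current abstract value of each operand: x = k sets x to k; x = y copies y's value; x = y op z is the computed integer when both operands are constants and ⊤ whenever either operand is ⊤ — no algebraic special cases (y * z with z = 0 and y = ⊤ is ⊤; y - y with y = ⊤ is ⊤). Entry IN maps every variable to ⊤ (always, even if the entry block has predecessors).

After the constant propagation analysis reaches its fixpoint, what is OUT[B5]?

Answer: {a: ⊤, b: 0, c: 0, d: ⊤, e: ⊤, f: ⊤}

Trace:
Converged values:
  B0:  IN=(all ⊤)  OUT=(all ⊤)
  B1:  IN=(all ⊤)  OUT=(all ⊤)
  B2:  IN=(all ⊤)  OUT=(all ⊤)
  B3:  IN=(all ⊤)  OUT={b:-1; rest ⊤}
  B4:  IN={b:-1; rest ⊤}  OUT={b:-1, c:0; rest ⊤}
  B5:  IN={b:-1, c:0; rest ⊤}  OUT={b:0, c:0; rest ⊤}
  B6:  IN={c:0; rest ⊤}  OUT={c:0; rest ⊤}
  B7:  IN={c:0; rest ⊤}  OUT={c:0, f:-3; rest ⊤}
  B8:  IN={c:0, f:-3; rest ⊤}  OUT={a:4, c:0, f:0; rest ⊤}
  B9:  IN={a:4, c:0, f:0; rest ⊤}  OUT={a:4, b:0, c:0, f:0; rest ⊤}

Merge at B5: IN[B5] = OUT[B4] = {a: ⊤, b: -1, c: 0, d: ⊤, e: ⊤, f: ⊤}
Applying B5's transfer function to that IN value gives OUT[B5] (row B5 above).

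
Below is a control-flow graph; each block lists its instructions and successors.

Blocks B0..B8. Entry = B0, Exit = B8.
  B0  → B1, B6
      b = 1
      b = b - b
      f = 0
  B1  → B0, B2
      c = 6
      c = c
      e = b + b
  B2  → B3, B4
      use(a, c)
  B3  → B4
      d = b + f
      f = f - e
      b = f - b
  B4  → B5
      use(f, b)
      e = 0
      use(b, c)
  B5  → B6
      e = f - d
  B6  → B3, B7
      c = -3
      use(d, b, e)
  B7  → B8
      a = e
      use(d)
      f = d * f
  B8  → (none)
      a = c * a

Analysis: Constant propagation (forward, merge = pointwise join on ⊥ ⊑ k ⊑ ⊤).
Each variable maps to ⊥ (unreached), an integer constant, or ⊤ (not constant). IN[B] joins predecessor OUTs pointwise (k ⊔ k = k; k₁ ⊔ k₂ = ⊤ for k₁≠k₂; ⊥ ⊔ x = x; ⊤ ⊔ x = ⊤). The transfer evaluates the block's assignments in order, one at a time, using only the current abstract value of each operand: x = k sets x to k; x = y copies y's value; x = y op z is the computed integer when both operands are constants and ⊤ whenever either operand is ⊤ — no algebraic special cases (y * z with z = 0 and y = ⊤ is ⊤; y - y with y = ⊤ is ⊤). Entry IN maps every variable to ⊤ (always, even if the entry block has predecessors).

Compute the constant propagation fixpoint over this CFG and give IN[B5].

Answer: {a: ⊤, b: ⊤, c: ⊤, d: ⊤, e: 0, f: ⊤}

Trace:
Per-block solution:
  B0:   IN=(all ⊤)   OUT={b:0, f:0; rest ⊤}
  B1:   IN={b:0, f:0; rest ⊤}   OUT={b:0, c:6, e:0, f:0; rest ⊤}
  B2:   IN={b:0, c:6, e:0, f:0; rest ⊤}   OUT={b:0, c:6, e:0, f:0; rest ⊤}
  B3:   IN=(all ⊤)   OUT=(all ⊤)
  B4:   IN=(all ⊤)   OUT={e:0; rest ⊤}
  B5:   IN={e:0; rest ⊤}   OUT=(all ⊤)
  B6:   IN=(all ⊤)   OUT={c:-3; rest ⊤}
  B7:   IN={c:-3; rest ⊤}   OUT={c:-3; rest ⊤}
  B8:   IN={c:-3; rest ⊤}   OUT={c:-3; rest ⊤}

Merge at B5: IN[B5] = OUT[B4] = {a: ⊤, b: ⊤, c: ⊤, d: ⊤, e: 0, f: ⊤}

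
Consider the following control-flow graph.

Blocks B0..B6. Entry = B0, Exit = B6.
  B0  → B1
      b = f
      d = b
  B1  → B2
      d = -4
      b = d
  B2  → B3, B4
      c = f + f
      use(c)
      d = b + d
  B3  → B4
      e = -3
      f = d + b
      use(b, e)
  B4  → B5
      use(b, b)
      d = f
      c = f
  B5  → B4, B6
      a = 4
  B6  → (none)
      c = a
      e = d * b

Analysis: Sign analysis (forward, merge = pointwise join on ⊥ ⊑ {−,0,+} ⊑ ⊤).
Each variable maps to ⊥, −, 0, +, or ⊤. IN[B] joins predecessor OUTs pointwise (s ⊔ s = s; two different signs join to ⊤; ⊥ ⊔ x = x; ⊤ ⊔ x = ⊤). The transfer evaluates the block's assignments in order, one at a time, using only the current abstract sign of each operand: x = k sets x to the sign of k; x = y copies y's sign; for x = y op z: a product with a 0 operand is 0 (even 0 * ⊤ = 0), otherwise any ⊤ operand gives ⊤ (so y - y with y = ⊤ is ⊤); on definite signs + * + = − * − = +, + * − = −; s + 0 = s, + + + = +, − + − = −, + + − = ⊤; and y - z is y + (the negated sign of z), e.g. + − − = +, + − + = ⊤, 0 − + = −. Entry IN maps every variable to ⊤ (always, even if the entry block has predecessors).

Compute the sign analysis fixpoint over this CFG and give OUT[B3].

Converged values:
  B0: | IN=(all ⊤) | OUT=(all ⊤)
  B1: | IN=(all ⊤) | OUT={b:-, d:-; rest ⊤}
  B2: | IN={b:-, d:-; rest ⊤} | OUT={b:-, d:-; rest ⊤}
  B3: | IN={b:-, d:-; rest ⊤} | OUT={b:-, d:-, e:-, f:-; rest ⊤}
  B4: | IN={b:-; rest ⊤} | OUT={b:-; rest ⊤}
  B5: | IN={b:-; rest ⊤} | OUT={a:+, b:-; rest ⊤}
  B6: | IN={a:+, b:-; rest ⊤} | OUT={a:+, b:-, c:+; rest ⊤}

Merge at B3: IN[B3] = OUT[B2] = {a: ⊤, b: -, c: ⊤, d: -, e: ⊤, f: ⊤}
Applying B3's transfer function to that IN value gives OUT[B3] (row B3 above).

Answer: {a: ⊤, b: -, c: ⊤, d: -, e: -, f: -}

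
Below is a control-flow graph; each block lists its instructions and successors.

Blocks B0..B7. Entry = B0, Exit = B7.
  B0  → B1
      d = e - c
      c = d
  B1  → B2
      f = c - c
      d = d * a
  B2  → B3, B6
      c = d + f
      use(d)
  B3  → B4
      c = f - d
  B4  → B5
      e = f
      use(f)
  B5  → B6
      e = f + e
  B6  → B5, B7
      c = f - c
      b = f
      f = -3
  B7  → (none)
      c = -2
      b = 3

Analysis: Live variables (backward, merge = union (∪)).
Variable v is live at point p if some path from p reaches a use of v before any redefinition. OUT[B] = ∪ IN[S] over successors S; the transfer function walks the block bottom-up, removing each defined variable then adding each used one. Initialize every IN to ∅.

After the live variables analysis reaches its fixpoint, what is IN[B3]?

Answer: {d, f}

Trace:
Converged values:
  B0:  IN={a, c, e}  OUT={a, c, d, e}
  B1:  IN={a, c, d, e}  OUT={d, e, f}
  B2:  IN={d, e, f}  OUT={c, d, e, f}
  B3:  IN={d, f}  OUT={c, f}
  B4:  IN={c, f}  OUT={c, e, f}
  B5:  IN={c, e, f}  OUT={c, e, f}
  B6:  IN={c, e, f}  OUT={c, e, f}
  B7:  IN={}  OUT={}

Merge at B3: OUT[B3] = IN[B4] = {c, f}
Applying B3's transfer function to that OUT value gives IN[B3] (row B3 above).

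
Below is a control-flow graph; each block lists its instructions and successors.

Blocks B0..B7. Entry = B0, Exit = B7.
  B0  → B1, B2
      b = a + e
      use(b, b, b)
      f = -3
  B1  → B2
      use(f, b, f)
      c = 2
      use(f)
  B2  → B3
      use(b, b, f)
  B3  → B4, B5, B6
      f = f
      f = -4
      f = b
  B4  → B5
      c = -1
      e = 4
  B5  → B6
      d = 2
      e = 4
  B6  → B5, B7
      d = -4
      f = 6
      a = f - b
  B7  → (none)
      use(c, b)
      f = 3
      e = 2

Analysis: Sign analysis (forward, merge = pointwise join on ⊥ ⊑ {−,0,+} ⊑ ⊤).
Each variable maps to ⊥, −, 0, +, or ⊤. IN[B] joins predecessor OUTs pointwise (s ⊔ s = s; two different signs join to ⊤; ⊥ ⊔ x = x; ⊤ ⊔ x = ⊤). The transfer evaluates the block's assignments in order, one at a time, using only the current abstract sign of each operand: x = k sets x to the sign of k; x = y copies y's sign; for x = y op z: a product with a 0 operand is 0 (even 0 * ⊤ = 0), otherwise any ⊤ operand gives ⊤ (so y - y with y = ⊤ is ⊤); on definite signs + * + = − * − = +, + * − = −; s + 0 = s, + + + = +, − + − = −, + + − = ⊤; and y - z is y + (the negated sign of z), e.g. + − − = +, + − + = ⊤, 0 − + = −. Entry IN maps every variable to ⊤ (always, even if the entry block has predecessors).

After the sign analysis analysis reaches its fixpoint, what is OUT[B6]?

Answer: {a: ⊤, b: ⊤, c: ⊤, d: -, e: ⊤, f: +}

Trace:
Fixpoint table:
  B0:  IN=(all ⊤)  OUT={f:-; rest ⊤}
  B1:  IN={f:-; rest ⊤}  OUT={c:+, f:-; rest ⊤}
  B2:  IN={f:-; rest ⊤}  OUT={f:-; rest ⊤}
  B3:  IN={f:-; rest ⊤}  OUT=(all ⊤)
  B4:  IN=(all ⊤)  OUT={c:-, e:+; rest ⊤}
  B5:  IN=(all ⊤)  OUT={d:+, e:+; rest ⊤}
  B6:  IN=(all ⊤)  OUT={d:-, f:+; rest ⊤}
  B7:  IN={d:-, f:+; rest ⊤}  OUT={d:-, e:+, f:+; rest ⊤}

Merge at B6: IN[B6] = OUT[B3] ⊔ OUT[B5] = {a: ⊤, b: ⊤, c: ⊤, d: ⊤, e: ⊤, f: ⊤}
Applying B6's transfer function to that IN value gives OUT[B6] (row B6 above).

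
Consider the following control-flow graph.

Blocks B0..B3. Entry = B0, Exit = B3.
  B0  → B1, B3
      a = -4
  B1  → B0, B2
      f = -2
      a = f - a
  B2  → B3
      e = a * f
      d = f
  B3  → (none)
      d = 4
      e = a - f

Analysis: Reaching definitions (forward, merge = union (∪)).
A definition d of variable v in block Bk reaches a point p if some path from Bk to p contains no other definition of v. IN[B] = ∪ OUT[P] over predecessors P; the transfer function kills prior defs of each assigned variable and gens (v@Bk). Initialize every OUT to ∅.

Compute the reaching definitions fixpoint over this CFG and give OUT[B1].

Answer: {a@B1, f@B1}

Derivation:
Converged values:
  B0: | IN={a@B1, f@B1} | OUT={a@B0, f@B1}
  B1: | IN={a@B0, f@B1} | OUT={a@B1, f@B1}
  B2: | IN={a@B1, f@B1} | OUT={a@B1, d@B2, e@B2, f@B1}
  B3: | IN={a@B0, a@B1, d@B2, e@B2, f@B1} | OUT={a@B0, a@B1, d@B3, e@B3, f@B1}

Merge at B1: IN[B1] = OUT[B0] = {a@B0, f@B1}
Applying B1's transfer function to that IN value gives OUT[B1] (row B1 above).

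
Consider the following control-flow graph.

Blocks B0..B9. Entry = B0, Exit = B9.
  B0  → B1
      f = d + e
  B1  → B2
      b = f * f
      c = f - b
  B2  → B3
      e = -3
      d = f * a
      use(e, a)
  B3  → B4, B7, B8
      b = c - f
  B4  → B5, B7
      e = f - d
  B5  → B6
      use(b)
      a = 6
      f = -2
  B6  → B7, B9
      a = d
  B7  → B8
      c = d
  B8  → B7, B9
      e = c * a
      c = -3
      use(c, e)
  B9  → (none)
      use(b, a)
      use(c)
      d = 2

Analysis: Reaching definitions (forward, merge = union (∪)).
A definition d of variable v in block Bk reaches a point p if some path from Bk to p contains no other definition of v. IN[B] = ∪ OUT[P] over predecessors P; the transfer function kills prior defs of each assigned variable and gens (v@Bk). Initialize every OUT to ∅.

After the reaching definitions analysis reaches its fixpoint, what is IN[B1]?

Converged values:
  B0:  IN={}  OUT={f@B0}
  B1:  IN={f@B0}  OUT={b@B1, c@B1, f@B0}
  B2:  IN={b@B1, c@B1, f@B0}  OUT={b@B1, c@B1, d@B2, e@B2, f@B0}
  B3:  IN={b@B1, c@B1, d@B2, e@B2, f@B0}  OUT={b@B3, c@B1, d@B2, e@B2, f@B0}
  B4:  IN={b@B3, c@B1, d@B2, e@B2, f@B0}  OUT={b@B3, c@B1, d@B2, e@B4, f@B0}
  B5:  IN={b@B3, c@B1, d@B2, e@B4, f@B0}  OUT={a@B5, b@B3, c@B1, d@B2, e@B4, f@B5}
  B6:  IN={a@B5, b@B3, c@B1, d@B2, e@B4, f@B5}  OUT={a@B6, b@B3, c@B1, d@B2, e@B4, f@B5}
  B7:  IN={a@B6, b@B3, c@B1, c@B8, d@B2, e@B2, e@B4, e@B8, f@B0, f@B5}  OUT={a@B6, b@B3, c@B7, d@B2, e@B2, e@B4, e@B8, f@B0, f@B5}
  B8:  IN={a@B6, b@B3, c@B1, c@B7, d@B2, e@B2, e@B4, e@B8, f@B0, f@B5}  OUT={a@B6, b@B3, c@B8, d@B2, e@B8, f@B0, f@B5}
  B9:  IN={a@B6, b@B3, c@B1, c@B8, d@B2, e@B4, e@B8, f@B0, f@B5}  OUT={a@B6, b@B3, c@B1, c@B8, d@B9, e@B4, e@B8, f@B0, f@B5}

Merge at B1: IN[B1] = OUT[B0] = {f@B0}

Answer: {f@B0}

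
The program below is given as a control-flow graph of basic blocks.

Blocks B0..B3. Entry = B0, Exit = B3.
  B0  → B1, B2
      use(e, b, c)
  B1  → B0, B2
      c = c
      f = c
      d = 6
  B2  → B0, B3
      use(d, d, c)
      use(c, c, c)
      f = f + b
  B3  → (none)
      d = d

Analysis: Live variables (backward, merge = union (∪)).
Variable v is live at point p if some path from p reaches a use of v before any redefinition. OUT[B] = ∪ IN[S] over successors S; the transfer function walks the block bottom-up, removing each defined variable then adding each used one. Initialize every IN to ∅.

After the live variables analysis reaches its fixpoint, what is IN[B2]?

Converged values:
  B0:   IN={b, c, d, e, f}   OUT={b, c, d, e, f}
  B1:   IN={b, c, e}   OUT={b, c, d, e, f}
  B2:   IN={b, c, d, e, f}   OUT={b, c, d, e, f}
  B3:   IN={d}   OUT={}

Merge at B2: OUT[B2] = IN[B0] ⊔ IN[B3] = {b, c, d, e, f}
Applying B2's transfer function to that OUT value gives IN[B2] (row B2 above).

Answer: {b, c, d, e, f}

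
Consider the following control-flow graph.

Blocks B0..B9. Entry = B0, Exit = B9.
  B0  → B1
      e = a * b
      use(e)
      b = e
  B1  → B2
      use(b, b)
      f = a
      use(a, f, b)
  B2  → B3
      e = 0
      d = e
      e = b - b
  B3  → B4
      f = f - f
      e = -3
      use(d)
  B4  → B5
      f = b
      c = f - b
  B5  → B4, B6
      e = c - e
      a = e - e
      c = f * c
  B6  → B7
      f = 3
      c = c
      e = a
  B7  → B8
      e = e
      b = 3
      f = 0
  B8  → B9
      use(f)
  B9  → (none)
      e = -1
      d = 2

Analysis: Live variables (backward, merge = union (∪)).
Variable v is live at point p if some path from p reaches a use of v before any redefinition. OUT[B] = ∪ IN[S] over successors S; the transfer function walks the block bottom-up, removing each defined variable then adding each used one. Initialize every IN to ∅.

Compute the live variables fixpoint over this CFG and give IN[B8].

Per-block solution:
  B0:  IN={a, b}  OUT={a, b}
  B1:  IN={a, b}  OUT={b, f}
  B2:  IN={b, f}  OUT={b, d, f}
  B3:  IN={b, d, f}  OUT={b, e}
  B4:  IN={b, e}  OUT={b, c, e, f}
  B5:  IN={b, c, e, f}  OUT={a, b, c, e}
  B6:  IN={a, c}  OUT={e}
  B7:  IN={e}  OUT={f}
  B8:  IN={f}  OUT={}
  B9:  IN={}  OUT={}

Merge at B8: OUT[B8] = IN[B9] = {}
Applying B8's transfer function to that OUT value gives IN[B8] (row B8 above).

Answer: {f}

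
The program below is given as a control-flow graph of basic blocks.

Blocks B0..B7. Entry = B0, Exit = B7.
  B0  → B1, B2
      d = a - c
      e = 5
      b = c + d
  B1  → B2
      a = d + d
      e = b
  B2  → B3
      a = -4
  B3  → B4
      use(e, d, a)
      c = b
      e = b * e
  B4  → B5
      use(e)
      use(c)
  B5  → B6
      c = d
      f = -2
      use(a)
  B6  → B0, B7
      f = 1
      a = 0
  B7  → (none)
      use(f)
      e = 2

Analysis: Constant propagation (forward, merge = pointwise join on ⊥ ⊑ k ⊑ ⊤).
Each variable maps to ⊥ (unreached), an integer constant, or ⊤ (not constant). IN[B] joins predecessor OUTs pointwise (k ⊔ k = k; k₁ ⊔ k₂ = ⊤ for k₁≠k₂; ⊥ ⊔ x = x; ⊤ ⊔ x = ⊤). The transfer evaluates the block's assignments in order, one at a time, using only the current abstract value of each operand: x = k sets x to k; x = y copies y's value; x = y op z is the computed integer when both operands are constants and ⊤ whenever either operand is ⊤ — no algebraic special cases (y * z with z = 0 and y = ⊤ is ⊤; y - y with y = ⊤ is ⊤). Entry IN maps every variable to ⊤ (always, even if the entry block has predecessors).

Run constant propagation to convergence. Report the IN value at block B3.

Answer: {a: -4, b: ⊤, c: ⊤, d: ⊤, e: ⊤, f: ⊤}

Derivation:
Fixpoint table:
  B0: | IN=(all ⊤) | OUT={e:5; rest ⊤}
  B1: | IN={e:5; rest ⊤} | OUT=(all ⊤)
  B2: | IN=(all ⊤) | OUT={a:-4; rest ⊤}
  B3: | IN={a:-4; rest ⊤} | OUT={a:-4; rest ⊤}
  B4: | IN={a:-4; rest ⊤} | OUT={a:-4; rest ⊤}
  B5: | IN={a:-4; rest ⊤} | OUT={a:-4, f:-2; rest ⊤}
  B6: | IN={a:-4, f:-2; rest ⊤} | OUT={a:0, f:1; rest ⊤}
  B7: | IN={a:0, f:1; rest ⊤} | OUT={a:0, e:2, f:1; rest ⊤}

Merge at B3: IN[B3] = OUT[B2] = {a: -4, b: ⊤, c: ⊤, d: ⊤, e: ⊤, f: ⊤}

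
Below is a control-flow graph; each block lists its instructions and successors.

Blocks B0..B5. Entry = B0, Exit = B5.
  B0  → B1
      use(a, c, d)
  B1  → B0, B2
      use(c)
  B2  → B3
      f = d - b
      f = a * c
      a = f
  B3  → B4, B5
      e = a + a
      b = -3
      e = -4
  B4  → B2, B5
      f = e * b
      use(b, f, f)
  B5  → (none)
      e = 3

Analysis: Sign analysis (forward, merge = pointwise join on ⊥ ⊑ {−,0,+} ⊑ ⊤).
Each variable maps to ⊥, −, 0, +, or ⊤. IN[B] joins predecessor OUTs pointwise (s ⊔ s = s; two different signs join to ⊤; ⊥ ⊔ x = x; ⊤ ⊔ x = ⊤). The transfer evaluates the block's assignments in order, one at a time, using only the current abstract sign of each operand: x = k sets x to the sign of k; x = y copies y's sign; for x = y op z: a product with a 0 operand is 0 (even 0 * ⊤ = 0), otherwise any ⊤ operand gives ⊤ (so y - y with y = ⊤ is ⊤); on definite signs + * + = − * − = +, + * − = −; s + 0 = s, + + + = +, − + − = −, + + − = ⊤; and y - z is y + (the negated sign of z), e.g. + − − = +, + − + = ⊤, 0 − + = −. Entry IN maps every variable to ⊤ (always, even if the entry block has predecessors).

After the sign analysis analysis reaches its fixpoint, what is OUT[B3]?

Converged values:
  B0:  IN=(all ⊤)  OUT=(all ⊤)
  B1:  IN=(all ⊤)  OUT=(all ⊤)
  B2:  IN=(all ⊤)  OUT=(all ⊤)
  B3:  IN=(all ⊤)  OUT={b:-, e:-; rest ⊤}
  B4:  IN={b:-, e:-; rest ⊤}  OUT={b:-, e:-, f:+; rest ⊤}
  B5:  IN={b:-, e:-; rest ⊤}  OUT={b:-, e:+; rest ⊤}

Merge at B3: IN[B3] = OUT[B2] = {a: ⊤, b: ⊤, c: ⊤, d: ⊤, e: ⊤, f: ⊤}
Applying B3's transfer function to that IN value gives OUT[B3] (row B3 above).

Answer: {a: ⊤, b: -, c: ⊤, d: ⊤, e: -, f: ⊤}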